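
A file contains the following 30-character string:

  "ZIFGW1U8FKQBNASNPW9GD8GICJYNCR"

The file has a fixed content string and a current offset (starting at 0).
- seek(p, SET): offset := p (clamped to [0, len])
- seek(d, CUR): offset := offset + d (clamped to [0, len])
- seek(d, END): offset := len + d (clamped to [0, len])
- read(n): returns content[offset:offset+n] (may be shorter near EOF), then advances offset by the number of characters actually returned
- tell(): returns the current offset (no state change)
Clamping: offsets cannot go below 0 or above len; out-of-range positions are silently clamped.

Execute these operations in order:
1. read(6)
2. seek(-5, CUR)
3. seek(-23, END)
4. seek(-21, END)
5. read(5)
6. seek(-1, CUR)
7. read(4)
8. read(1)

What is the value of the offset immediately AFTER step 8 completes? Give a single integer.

After 1 (read(6)): returned 'ZIFGW1', offset=6
After 2 (seek(-5, CUR)): offset=1
After 3 (seek(-23, END)): offset=7
After 4 (seek(-21, END)): offset=9
After 5 (read(5)): returned 'KQBNA', offset=14
After 6 (seek(-1, CUR)): offset=13
After 7 (read(4)): returned 'ASNP', offset=17
After 8 (read(1)): returned 'W', offset=18

Answer: 18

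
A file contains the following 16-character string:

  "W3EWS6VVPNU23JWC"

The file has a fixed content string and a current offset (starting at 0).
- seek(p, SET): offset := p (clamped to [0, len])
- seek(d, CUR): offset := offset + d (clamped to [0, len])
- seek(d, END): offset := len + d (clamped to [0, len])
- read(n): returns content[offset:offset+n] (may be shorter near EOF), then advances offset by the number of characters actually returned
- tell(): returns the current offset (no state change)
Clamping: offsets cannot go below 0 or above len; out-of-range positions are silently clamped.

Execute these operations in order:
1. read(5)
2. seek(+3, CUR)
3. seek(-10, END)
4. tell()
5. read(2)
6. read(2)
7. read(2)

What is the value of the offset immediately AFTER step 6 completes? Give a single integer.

Answer: 10

Derivation:
After 1 (read(5)): returned 'W3EWS', offset=5
After 2 (seek(+3, CUR)): offset=8
After 3 (seek(-10, END)): offset=6
After 4 (tell()): offset=6
After 5 (read(2)): returned 'VV', offset=8
After 6 (read(2)): returned 'PN', offset=10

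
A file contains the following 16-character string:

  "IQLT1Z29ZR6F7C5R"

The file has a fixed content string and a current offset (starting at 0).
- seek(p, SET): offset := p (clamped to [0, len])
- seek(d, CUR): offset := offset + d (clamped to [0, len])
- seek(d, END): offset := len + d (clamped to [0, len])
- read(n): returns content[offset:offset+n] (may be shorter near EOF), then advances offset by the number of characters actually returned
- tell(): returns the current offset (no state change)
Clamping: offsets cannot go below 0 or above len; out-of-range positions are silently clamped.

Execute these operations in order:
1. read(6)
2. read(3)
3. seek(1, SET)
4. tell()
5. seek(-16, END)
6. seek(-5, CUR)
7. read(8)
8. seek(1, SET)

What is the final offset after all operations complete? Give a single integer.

After 1 (read(6)): returned 'IQLT1Z', offset=6
After 2 (read(3)): returned '29Z', offset=9
After 3 (seek(1, SET)): offset=1
After 4 (tell()): offset=1
After 5 (seek(-16, END)): offset=0
After 6 (seek(-5, CUR)): offset=0
After 7 (read(8)): returned 'IQLT1Z29', offset=8
After 8 (seek(1, SET)): offset=1

Answer: 1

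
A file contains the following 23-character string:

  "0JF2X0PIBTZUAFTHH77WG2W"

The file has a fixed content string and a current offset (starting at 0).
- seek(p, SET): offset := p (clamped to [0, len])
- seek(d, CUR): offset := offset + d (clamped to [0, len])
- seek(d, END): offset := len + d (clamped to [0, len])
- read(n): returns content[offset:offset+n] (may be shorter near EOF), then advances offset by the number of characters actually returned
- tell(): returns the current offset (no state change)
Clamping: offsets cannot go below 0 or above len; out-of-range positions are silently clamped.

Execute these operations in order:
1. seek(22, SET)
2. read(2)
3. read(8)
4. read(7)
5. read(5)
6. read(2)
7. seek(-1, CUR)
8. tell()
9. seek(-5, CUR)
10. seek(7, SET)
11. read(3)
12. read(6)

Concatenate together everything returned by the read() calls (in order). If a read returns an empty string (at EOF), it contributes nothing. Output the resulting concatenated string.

Answer: WIBTZUAFTH

Derivation:
After 1 (seek(22, SET)): offset=22
After 2 (read(2)): returned 'W', offset=23
After 3 (read(8)): returned '', offset=23
After 4 (read(7)): returned '', offset=23
After 5 (read(5)): returned '', offset=23
After 6 (read(2)): returned '', offset=23
After 7 (seek(-1, CUR)): offset=22
After 8 (tell()): offset=22
After 9 (seek(-5, CUR)): offset=17
After 10 (seek(7, SET)): offset=7
After 11 (read(3)): returned 'IBT', offset=10
After 12 (read(6)): returned 'ZUAFTH', offset=16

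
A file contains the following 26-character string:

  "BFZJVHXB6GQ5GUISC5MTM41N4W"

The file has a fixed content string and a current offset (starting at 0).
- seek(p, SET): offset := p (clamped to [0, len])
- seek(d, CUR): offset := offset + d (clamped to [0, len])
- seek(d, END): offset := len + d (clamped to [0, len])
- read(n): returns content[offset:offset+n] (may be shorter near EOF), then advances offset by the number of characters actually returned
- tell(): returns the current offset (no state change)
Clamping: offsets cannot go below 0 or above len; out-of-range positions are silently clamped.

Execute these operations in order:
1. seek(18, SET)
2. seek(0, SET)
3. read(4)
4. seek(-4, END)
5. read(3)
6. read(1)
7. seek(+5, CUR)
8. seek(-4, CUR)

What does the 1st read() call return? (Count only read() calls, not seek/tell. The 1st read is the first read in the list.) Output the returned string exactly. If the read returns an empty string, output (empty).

Answer: BFZJ

Derivation:
After 1 (seek(18, SET)): offset=18
After 2 (seek(0, SET)): offset=0
After 3 (read(4)): returned 'BFZJ', offset=4
After 4 (seek(-4, END)): offset=22
After 5 (read(3)): returned '1N4', offset=25
After 6 (read(1)): returned 'W', offset=26
After 7 (seek(+5, CUR)): offset=26
After 8 (seek(-4, CUR)): offset=22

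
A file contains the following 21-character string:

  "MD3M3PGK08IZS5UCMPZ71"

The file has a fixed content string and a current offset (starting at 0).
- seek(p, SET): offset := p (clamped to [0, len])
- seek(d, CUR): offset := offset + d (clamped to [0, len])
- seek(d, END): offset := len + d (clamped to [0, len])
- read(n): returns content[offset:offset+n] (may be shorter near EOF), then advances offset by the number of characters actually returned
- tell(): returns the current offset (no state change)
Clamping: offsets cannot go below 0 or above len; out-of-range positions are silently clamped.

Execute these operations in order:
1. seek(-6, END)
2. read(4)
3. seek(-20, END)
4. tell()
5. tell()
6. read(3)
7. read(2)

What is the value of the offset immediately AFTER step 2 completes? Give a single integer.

After 1 (seek(-6, END)): offset=15
After 2 (read(4)): returned 'CMPZ', offset=19

Answer: 19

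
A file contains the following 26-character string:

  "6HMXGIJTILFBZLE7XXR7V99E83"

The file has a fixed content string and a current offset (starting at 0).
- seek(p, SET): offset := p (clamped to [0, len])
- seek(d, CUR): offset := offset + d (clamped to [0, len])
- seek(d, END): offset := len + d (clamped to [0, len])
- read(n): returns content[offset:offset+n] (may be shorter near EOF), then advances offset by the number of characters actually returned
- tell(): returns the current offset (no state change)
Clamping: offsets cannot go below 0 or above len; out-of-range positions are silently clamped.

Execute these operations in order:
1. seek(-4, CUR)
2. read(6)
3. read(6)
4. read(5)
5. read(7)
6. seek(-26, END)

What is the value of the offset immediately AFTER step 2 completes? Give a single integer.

After 1 (seek(-4, CUR)): offset=0
After 2 (read(6)): returned '6HMXGI', offset=6

Answer: 6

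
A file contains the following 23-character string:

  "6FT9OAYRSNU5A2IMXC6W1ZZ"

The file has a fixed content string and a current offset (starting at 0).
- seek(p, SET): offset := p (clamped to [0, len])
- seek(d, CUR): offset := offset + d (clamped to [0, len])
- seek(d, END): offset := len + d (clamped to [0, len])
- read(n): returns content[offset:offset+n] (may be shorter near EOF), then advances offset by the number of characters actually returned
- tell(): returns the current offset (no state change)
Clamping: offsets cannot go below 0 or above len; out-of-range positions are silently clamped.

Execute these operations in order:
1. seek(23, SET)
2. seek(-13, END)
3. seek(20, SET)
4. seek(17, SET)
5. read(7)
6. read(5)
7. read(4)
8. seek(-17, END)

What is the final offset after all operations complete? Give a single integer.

After 1 (seek(23, SET)): offset=23
After 2 (seek(-13, END)): offset=10
After 3 (seek(20, SET)): offset=20
After 4 (seek(17, SET)): offset=17
After 5 (read(7)): returned 'C6W1ZZ', offset=23
After 6 (read(5)): returned '', offset=23
After 7 (read(4)): returned '', offset=23
After 8 (seek(-17, END)): offset=6

Answer: 6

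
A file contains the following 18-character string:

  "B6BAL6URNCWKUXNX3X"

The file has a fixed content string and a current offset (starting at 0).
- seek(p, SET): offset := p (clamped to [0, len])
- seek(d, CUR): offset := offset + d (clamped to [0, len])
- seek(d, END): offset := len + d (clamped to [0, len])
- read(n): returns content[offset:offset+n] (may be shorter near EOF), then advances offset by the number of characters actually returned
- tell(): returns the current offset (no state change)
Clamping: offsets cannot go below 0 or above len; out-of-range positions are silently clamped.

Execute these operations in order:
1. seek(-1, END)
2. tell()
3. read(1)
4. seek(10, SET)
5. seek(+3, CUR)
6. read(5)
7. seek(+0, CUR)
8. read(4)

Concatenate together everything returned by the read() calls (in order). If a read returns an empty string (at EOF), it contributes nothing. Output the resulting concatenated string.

After 1 (seek(-1, END)): offset=17
After 2 (tell()): offset=17
After 3 (read(1)): returned 'X', offset=18
After 4 (seek(10, SET)): offset=10
After 5 (seek(+3, CUR)): offset=13
After 6 (read(5)): returned 'XNX3X', offset=18
After 7 (seek(+0, CUR)): offset=18
After 8 (read(4)): returned '', offset=18

Answer: XXNX3X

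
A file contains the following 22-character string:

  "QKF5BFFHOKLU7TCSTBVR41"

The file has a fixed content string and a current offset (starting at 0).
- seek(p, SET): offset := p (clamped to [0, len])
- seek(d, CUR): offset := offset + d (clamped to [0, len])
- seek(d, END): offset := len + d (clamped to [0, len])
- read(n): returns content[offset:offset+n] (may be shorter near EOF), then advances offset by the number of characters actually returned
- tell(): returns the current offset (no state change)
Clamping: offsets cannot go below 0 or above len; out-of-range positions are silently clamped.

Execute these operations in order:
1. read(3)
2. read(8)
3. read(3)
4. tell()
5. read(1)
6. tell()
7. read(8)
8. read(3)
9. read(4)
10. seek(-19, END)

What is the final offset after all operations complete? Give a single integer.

Answer: 3

Derivation:
After 1 (read(3)): returned 'QKF', offset=3
After 2 (read(8)): returned '5BFFHOKL', offset=11
After 3 (read(3)): returned 'U7T', offset=14
After 4 (tell()): offset=14
After 5 (read(1)): returned 'C', offset=15
After 6 (tell()): offset=15
After 7 (read(8)): returned 'STBVR41', offset=22
After 8 (read(3)): returned '', offset=22
After 9 (read(4)): returned '', offset=22
After 10 (seek(-19, END)): offset=3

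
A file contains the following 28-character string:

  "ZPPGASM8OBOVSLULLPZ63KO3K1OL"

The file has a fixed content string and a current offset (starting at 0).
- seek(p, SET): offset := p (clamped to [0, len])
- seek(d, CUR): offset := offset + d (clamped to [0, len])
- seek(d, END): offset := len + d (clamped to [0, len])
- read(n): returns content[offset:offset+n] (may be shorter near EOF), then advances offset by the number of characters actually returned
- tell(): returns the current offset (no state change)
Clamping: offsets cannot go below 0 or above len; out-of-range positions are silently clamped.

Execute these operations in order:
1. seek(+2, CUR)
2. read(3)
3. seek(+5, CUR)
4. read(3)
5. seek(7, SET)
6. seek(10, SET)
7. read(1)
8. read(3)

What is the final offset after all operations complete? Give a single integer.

After 1 (seek(+2, CUR)): offset=2
After 2 (read(3)): returned 'PGA', offset=5
After 3 (seek(+5, CUR)): offset=10
After 4 (read(3)): returned 'OVS', offset=13
After 5 (seek(7, SET)): offset=7
After 6 (seek(10, SET)): offset=10
After 7 (read(1)): returned 'O', offset=11
After 8 (read(3)): returned 'VSL', offset=14

Answer: 14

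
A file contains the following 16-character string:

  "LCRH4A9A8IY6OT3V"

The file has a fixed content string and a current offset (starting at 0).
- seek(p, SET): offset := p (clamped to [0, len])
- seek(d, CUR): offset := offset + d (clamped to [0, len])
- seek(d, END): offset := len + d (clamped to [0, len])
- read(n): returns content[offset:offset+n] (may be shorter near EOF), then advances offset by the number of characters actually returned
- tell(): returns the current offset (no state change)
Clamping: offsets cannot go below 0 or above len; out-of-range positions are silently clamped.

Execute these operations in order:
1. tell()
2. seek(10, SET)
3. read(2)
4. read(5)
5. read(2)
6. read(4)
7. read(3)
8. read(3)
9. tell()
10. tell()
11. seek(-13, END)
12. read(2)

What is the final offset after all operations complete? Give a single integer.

After 1 (tell()): offset=0
After 2 (seek(10, SET)): offset=10
After 3 (read(2)): returned 'Y6', offset=12
After 4 (read(5)): returned 'OT3V', offset=16
After 5 (read(2)): returned '', offset=16
After 6 (read(4)): returned '', offset=16
After 7 (read(3)): returned '', offset=16
After 8 (read(3)): returned '', offset=16
After 9 (tell()): offset=16
After 10 (tell()): offset=16
After 11 (seek(-13, END)): offset=3
After 12 (read(2)): returned 'H4', offset=5

Answer: 5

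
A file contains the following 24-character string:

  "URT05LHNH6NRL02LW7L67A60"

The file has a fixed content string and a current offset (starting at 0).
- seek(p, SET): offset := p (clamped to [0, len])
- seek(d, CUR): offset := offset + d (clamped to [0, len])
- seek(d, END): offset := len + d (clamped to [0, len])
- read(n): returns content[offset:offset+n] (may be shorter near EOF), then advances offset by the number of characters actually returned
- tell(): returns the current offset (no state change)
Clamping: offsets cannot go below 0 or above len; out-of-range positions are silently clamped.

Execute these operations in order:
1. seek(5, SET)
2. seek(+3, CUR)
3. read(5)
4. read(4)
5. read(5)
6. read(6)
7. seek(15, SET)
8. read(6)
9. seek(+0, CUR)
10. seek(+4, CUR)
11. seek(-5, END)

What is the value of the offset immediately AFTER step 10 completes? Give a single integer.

Answer: 24

Derivation:
After 1 (seek(5, SET)): offset=5
After 2 (seek(+3, CUR)): offset=8
After 3 (read(5)): returned 'H6NRL', offset=13
After 4 (read(4)): returned '02LW', offset=17
After 5 (read(5)): returned '7L67A', offset=22
After 6 (read(6)): returned '60', offset=24
After 7 (seek(15, SET)): offset=15
After 8 (read(6)): returned 'LW7L67', offset=21
After 9 (seek(+0, CUR)): offset=21
After 10 (seek(+4, CUR)): offset=24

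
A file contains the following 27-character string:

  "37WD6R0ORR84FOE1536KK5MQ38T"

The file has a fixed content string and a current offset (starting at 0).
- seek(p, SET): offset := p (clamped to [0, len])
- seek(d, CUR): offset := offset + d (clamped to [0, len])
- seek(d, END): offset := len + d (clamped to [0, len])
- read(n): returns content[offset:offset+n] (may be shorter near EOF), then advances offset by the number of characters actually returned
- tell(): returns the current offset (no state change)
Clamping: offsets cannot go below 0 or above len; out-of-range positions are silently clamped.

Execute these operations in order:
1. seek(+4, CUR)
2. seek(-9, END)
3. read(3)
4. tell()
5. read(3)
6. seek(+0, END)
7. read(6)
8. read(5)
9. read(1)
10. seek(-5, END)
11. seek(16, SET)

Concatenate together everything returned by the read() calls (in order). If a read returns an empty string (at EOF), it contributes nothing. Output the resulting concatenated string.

Answer: 6KK5MQ

Derivation:
After 1 (seek(+4, CUR)): offset=4
After 2 (seek(-9, END)): offset=18
After 3 (read(3)): returned '6KK', offset=21
After 4 (tell()): offset=21
After 5 (read(3)): returned '5MQ', offset=24
After 6 (seek(+0, END)): offset=27
After 7 (read(6)): returned '', offset=27
After 8 (read(5)): returned '', offset=27
After 9 (read(1)): returned '', offset=27
After 10 (seek(-5, END)): offset=22
After 11 (seek(16, SET)): offset=16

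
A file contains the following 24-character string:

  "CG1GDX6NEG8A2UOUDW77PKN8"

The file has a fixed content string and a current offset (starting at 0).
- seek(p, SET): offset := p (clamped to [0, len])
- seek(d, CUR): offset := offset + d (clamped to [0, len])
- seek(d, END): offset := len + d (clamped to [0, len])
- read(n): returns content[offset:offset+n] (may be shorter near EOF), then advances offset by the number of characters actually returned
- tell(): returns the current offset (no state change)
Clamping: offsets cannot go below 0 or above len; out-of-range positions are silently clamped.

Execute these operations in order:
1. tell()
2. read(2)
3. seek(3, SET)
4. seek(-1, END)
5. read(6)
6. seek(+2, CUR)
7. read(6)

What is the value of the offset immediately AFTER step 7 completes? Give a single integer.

Answer: 24

Derivation:
After 1 (tell()): offset=0
After 2 (read(2)): returned 'CG', offset=2
After 3 (seek(3, SET)): offset=3
After 4 (seek(-1, END)): offset=23
After 5 (read(6)): returned '8', offset=24
After 6 (seek(+2, CUR)): offset=24
After 7 (read(6)): returned '', offset=24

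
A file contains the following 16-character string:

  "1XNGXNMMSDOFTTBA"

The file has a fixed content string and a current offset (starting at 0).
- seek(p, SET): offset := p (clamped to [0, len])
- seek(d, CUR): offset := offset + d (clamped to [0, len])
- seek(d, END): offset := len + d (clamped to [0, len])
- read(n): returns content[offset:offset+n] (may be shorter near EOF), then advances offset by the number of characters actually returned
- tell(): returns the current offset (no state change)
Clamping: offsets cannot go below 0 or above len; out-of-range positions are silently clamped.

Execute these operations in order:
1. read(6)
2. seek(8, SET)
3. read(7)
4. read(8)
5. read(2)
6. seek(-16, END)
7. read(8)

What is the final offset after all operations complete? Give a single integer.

After 1 (read(6)): returned '1XNGXN', offset=6
After 2 (seek(8, SET)): offset=8
After 3 (read(7)): returned 'SDOFTTB', offset=15
After 4 (read(8)): returned 'A', offset=16
After 5 (read(2)): returned '', offset=16
After 6 (seek(-16, END)): offset=0
After 7 (read(8)): returned '1XNGXNMM', offset=8

Answer: 8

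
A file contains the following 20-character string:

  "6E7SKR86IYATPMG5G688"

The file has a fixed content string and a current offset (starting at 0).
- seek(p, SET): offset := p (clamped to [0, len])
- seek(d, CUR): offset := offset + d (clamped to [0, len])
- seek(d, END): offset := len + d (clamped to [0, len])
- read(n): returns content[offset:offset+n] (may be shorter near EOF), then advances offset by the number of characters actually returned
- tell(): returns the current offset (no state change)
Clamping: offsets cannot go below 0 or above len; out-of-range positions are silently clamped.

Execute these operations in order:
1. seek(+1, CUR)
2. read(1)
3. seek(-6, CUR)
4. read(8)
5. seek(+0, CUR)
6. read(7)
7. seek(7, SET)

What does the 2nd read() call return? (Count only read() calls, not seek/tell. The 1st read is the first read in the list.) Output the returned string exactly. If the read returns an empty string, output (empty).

Answer: 6E7SKR86

Derivation:
After 1 (seek(+1, CUR)): offset=1
After 2 (read(1)): returned 'E', offset=2
After 3 (seek(-6, CUR)): offset=0
After 4 (read(8)): returned '6E7SKR86', offset=8
After 5 (seek(+0, CUR)): offset=8
After 6 (read(7)): returned 'IYATPMG', offset=15
After 7 (seek(7, SET)): offset=7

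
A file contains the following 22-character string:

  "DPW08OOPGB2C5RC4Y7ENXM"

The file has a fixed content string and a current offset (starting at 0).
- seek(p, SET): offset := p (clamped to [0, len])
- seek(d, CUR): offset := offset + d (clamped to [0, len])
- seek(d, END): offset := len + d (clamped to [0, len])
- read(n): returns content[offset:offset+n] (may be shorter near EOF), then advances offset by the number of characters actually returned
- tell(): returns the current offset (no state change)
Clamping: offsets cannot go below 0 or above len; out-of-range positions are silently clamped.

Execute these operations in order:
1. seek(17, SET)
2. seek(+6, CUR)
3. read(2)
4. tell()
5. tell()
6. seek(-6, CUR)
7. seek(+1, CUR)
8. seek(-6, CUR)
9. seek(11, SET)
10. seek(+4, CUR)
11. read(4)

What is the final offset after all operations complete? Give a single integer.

After 1 (seek(17, SET)): offset=17
After 2 (seek(+6, CUR)): offset=22
After 3 (read(2)): returned '', offset=22
After 4 (tell()): offset=22
After 5 (tell()): offset=22
After 6 (seek(-6, CUR)): offset=16
After 7 (seek(+1, CUR)): offset=17
After 8 (seek(-6, CUR)): offset=11
After 9 (seek(11, SET)): offset=11
After 10 (seek(+4, CUR)): offset=15
After 11 (read(4)): returned '4Y7E', offset=19

Answer: 19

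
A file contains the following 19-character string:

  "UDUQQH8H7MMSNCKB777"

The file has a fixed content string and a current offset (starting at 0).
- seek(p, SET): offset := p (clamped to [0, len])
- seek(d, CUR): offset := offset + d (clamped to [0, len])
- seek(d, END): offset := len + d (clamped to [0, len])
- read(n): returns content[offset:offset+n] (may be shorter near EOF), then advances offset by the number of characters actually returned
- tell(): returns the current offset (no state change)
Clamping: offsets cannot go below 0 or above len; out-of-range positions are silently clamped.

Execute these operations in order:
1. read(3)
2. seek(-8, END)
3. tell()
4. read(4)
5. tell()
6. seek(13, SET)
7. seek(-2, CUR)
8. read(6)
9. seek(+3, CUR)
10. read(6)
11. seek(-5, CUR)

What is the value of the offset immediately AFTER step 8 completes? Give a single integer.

After 1 (read(3)): returned 'UDU', offset=3
After 2 (seek(-8, END)): offset=11
After 3 (tell()): offset=11
After 4 (read(4)): returned 'SNCK', offset=15
After 5 (tell()): offset=15
After 6 (seek(13, SET)): offset=13
After 7 (seek(-2, CUR)): offset=11
After 8 (read(6)): returned 'SNCKB7', offset=17

Answer: 17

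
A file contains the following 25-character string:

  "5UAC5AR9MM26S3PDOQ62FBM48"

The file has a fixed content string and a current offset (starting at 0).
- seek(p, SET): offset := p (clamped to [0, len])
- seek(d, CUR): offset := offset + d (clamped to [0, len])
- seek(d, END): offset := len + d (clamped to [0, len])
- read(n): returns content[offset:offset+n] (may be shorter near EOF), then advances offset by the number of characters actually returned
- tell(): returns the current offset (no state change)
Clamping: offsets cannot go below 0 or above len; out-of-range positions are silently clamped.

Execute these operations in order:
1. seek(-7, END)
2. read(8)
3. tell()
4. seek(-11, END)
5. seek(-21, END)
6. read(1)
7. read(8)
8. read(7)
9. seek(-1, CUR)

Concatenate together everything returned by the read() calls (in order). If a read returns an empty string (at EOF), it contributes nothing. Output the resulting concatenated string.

After 1 (seek(-7, END)): offset=18
After 2 (read(8)): returned '62FBM48', offset=25
After 3 (tell()): offset=25
After 4 (seek(-11, END)): offset=14
After 5 (seek(-21, END)): offset=4
After 6 (read(1)): returned '5', offset=5
After 7 (read(8)): returned 'AR9MM26S', offset=13
After 8 (read(7)): returned '3PDOQ62', offset=20
After 9 (seek(-1, CUR)): offset=19

Answer: 62FBM485AR9MM26S3PDOQ62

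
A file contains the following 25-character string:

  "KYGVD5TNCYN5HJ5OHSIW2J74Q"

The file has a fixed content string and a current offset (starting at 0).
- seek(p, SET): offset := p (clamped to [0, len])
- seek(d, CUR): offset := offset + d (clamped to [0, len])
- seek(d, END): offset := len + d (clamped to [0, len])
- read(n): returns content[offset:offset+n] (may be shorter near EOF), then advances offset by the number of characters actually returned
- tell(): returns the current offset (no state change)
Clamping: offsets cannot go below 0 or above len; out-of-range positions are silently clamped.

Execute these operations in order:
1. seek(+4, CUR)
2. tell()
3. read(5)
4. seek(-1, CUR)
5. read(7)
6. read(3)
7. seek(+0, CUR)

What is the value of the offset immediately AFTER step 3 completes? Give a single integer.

After 1 (seek(+4, CUR)): offset=4
After 2 (tell()): offset=4
After 3 (read(5)): returned 'D5TNC', offset=9

Answer: 9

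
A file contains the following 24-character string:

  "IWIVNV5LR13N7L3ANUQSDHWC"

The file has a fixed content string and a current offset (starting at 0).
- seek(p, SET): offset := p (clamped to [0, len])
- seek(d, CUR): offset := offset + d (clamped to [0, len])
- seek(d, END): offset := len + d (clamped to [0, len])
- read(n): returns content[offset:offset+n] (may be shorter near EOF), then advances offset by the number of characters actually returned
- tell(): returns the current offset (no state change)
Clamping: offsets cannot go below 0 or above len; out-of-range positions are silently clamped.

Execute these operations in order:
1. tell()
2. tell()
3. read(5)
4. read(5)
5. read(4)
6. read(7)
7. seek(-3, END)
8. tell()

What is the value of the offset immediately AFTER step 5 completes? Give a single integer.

After 1 (tell()): offset=0
After 2 (tell()): offset=0
After 3 (read(5)): returned 'IWIVN', offset=5
After 4 (read(5)): returned 'V5LR1', offset=10
After 5 (read(4)): returned '3N7L', offset=14

Answer: 14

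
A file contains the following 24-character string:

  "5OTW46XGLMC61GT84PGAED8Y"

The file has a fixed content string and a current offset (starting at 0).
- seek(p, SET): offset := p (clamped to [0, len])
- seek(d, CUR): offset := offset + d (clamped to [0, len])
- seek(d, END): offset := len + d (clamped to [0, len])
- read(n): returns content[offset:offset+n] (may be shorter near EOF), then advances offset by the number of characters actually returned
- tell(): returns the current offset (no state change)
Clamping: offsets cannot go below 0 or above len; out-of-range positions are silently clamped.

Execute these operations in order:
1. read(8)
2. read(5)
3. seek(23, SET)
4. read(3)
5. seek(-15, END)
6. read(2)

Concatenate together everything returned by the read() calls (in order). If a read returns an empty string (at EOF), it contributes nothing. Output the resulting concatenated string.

After 1 (read(8)): returned '5OTW46XG', offset=8
After 2 (read(5)): returned 'LMC61', offset=13
After 3 (seek(23, SET)): offset=23
After 4 (read(3)): returned 'Y', offset=24
After 5 (seek(-15, END)): offset=9
After 6 (read(2)): returned 'MC', offset=11

Answer: 5OTW46XGLMC61YMC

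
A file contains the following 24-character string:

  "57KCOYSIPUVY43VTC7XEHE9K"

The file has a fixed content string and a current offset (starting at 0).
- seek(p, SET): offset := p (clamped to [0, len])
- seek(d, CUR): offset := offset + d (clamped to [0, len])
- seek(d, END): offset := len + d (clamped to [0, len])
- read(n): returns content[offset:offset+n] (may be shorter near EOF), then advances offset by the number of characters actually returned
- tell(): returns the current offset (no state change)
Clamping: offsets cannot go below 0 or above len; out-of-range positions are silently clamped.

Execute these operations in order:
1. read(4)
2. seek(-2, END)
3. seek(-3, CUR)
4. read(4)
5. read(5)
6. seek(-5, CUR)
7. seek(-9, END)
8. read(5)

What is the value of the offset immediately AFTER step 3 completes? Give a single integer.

Answer: 19

Derivation:
After 1 (read(4)): returned '57KC', offset=4
After 2 (seek(-2, END)): offset=22
After 3 (seek(-3, CUR)): offset=19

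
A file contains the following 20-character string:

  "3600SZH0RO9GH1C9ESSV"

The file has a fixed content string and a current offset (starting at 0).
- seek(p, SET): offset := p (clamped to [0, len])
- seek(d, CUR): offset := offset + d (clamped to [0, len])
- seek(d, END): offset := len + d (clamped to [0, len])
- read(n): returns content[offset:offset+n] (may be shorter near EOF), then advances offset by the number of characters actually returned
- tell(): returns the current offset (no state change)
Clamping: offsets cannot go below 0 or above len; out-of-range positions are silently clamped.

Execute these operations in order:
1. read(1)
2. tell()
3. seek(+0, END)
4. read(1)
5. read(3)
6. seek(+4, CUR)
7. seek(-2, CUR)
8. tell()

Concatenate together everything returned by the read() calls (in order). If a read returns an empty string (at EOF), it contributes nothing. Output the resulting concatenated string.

Answer: 3

Derivation:
After 1 (read(1)): returned '3', offset=1
After 2 (tell()): offset=1
After 3 (seek(+0, END)): offset=20
After 4 (read(1)): returned '', offset=20
After 5 (read(3)): returned '', offset=20
After 6 (seek(+4, CUR)): offset=20
After 7 (seek(-2, CUR)): offset=18
After 8 (tell()): offset=18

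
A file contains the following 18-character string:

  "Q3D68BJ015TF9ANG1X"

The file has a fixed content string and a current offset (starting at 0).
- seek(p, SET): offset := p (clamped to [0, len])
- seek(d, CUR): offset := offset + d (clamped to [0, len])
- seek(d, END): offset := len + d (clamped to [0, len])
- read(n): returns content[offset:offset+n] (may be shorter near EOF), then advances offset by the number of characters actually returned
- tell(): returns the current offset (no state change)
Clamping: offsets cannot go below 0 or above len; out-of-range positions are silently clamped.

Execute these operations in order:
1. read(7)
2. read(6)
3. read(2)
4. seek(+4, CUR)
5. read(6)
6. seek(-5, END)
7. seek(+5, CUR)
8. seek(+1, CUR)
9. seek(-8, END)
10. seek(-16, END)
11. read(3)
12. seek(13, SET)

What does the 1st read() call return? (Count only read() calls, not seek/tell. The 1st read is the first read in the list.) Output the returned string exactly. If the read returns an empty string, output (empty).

After 1 (read(7)): returned 'Q3D68BJ', offset=7
After 2 (read(6)): returned '015TF9', offset=13
After 3 (read(2)): returned 'AN', offset=15
After 4 (seek(+4, CUR)): offset=18
After 5 (read(6)): returned '', offset=18
After 6 (seek(-5, END)): offset=13
After 7 (seek(+5, CUR)): offset=18
After 8 (seek(+1, CUR)): offset=18
After 9 (seek(-8, END)): offset=10
After 10 (seek(-16, END)): offset=2
After 11 (read(3)): returned 'D68', offset=5
After 12 (seek(13, SET)): offset=13

Answer: Q3D68BJ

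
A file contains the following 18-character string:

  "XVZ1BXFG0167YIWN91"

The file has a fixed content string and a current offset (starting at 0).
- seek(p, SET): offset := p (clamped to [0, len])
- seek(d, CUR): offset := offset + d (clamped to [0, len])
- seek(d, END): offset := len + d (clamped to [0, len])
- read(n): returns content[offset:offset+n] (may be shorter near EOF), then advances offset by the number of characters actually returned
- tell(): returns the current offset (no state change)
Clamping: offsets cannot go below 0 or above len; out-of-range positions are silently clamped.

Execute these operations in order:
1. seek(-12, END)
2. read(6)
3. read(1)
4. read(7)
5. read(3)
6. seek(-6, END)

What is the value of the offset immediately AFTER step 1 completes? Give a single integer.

Answer: 6

Derivation:
After 1 (seek(-12, END)): offset=6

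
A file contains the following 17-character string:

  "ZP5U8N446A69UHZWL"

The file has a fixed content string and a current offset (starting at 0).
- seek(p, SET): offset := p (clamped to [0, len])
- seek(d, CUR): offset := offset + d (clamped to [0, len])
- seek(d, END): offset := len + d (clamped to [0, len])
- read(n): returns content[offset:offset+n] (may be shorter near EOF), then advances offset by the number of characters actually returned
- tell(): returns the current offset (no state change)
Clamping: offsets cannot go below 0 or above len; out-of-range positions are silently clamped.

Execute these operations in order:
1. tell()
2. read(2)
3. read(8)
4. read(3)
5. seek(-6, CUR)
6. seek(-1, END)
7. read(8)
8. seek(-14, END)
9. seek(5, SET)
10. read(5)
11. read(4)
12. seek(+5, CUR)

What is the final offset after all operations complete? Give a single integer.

After 1 (tell()): offset=0
After 2 (read(2)): returned 'ZP', offset=2
After 3 (read(8)): returned '5U8N446A', offset=10
After 4 (read(3)): returned '69U', offset=13
After 5 (seek(-6, CUR)): offset=7
After 6 (seek(-1, END)): offset=16
After 7 (read(8)): returned 'L', offset=17
After 8 (seek(-14, END)): offset=3
After 9 (seek(5, SET)): offset=5
After 10 (read(5)): returned 'N446A', offset=10
After 11 (read(4)): returned '69UH', offset=14
After 12 (seek(+5, CUR)): offset=17

Answer: 17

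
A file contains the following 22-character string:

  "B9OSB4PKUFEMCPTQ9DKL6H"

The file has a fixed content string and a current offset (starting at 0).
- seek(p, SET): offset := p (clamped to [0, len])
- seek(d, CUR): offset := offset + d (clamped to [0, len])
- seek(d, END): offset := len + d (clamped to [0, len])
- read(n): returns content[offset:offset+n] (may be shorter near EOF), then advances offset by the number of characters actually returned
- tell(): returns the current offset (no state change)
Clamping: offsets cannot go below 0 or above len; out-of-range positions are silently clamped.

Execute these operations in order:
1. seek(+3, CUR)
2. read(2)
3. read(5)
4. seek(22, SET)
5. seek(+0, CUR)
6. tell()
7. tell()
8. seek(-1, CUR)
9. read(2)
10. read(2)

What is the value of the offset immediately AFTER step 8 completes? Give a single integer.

After 1 (seek(+3, CUR)): offset=3
After 2 (read(2)): returned 'SB', offset=5
After 3 (read(5)): returned '4PKUF', offset=10
After 4 (seek(22, SET)): offset=22
After 5 (seek(+0, CUR)): offset=22
After 6 (tell()): offset=22
After 7 (tell()): offset=22
After 8 (seek(-1, CUR)): offset=21

Answer: 21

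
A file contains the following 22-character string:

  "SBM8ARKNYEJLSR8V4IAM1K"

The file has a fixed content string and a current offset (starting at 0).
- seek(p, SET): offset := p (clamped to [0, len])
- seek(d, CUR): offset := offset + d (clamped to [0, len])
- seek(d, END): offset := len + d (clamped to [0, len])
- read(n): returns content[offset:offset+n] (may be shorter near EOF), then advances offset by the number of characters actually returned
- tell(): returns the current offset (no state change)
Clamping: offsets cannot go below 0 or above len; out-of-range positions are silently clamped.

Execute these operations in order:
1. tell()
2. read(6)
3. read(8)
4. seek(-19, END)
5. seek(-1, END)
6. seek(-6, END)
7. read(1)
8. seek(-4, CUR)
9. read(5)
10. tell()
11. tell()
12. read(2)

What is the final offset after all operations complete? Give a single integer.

Answer: 20

Derivation:
After 1 (tell()): offset=0
After 2 (read(6)): returned 'SBM8AR', offset=6
After 3 (read(8)): returned 'KNYEJLSR', offset=14
After 4 (seek(-19, END)): offset=3
After 5 (seek(-1, END)): offset=21
After 6 (seek(-6, END)): offset=16
After 7 (read(1)): returned '4', offset=17
After 8 (seek(-4, CUR)): offset=13
After 9 (read(5)): returned 'R8V4I', offset=18
After 10 (tell()): offset=18
After 11 (tell()): offset=18
After 12 (read(2)): returned 'AM', offset=20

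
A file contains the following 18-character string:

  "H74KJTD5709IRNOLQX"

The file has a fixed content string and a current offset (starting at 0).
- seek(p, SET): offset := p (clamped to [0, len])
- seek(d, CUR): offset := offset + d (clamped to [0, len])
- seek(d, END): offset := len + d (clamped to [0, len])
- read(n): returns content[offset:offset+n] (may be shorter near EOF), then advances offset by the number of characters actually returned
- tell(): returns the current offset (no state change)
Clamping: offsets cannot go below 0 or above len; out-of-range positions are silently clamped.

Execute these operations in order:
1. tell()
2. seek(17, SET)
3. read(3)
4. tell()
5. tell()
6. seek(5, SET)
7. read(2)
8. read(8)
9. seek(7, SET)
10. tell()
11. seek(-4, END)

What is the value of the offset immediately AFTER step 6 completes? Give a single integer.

Answer: 5

Derivation:
After 1 (tell()): offset=0
After 2 (seek(17, SET)): offset=17
After 3 (read(3)): returned 'X', offset=18
After 4 (tell()): offset=18
After 5 (tell()): offset=18
After 6 (seek(5, SET)): offset=5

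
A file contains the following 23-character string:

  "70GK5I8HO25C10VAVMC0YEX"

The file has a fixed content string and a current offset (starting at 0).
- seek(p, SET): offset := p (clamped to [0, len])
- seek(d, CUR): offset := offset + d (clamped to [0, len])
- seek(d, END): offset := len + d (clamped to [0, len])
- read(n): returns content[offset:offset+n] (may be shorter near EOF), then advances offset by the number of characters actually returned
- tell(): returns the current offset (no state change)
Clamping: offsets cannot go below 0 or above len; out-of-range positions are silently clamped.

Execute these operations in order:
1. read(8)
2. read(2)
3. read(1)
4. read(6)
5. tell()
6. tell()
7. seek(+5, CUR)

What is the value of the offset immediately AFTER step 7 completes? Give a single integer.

Answer: 22

Derivation:
After 1 (read(8)): returned '70GK5I8H', offset=8
After 2 (read(2)): returned 'O2', offset=10
After 3 (read(1)): returned '5', offset=11
After 4 (read(6)): returned 'C10VAV', offset=17
After 5 (tell()): offset=17
After 6 (tell()): offset=17
After 7 (seek(+5, CUR)): offset=22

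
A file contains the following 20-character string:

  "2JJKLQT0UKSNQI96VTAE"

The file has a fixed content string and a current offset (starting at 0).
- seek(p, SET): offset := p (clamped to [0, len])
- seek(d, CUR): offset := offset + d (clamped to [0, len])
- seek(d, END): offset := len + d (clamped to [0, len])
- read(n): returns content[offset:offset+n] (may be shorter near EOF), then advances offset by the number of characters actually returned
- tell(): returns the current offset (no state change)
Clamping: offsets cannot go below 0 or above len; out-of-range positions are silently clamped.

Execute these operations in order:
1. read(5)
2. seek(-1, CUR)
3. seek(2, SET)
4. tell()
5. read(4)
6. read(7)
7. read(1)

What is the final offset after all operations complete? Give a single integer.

After 1 (read(5)): returned '2JJKL', offset=5
After 2 (seek(-1, CUR)): offset=4
After 3 (seek(2, SET)): offset=2
After 4 (tell()): offset=2
After 5 (read(4)): returned 'JKLQ', offset=6
After 6 (read(7)): returned 'T0UKSNQ', offset=13
After 7 (read(1)): returned 'I', offset=14

Answer: 14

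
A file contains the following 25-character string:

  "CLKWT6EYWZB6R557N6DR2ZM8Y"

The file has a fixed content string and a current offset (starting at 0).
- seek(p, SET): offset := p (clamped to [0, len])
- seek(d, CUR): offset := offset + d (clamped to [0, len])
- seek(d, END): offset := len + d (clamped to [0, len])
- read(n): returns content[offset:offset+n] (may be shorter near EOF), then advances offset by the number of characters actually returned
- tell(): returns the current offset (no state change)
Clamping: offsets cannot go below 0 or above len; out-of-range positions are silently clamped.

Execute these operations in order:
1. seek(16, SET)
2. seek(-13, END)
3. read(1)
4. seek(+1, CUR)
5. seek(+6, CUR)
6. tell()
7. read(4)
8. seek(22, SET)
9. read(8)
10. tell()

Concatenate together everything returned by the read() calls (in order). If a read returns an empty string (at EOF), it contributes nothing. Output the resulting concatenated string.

After 1 (seek(16, SET)): offset=16
After 2 (seek(-13, END)): offset=12
After 3 (read(1)): returned 'R', offset=13
After 4 (seek(+1, CUR)): offset=14
After 5 (seek(+6, CUR)): offset=20
After 6 (tell()): offset=20
After 7 (read(4)): returned '2ZM8', offset=24
After 8 (seek(22, SET)): offset=22
After 9 (read(8)): returned 'M8Y', offset=25
After 10 (tell()): offset=25

Answer: R2ZM8M8Y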